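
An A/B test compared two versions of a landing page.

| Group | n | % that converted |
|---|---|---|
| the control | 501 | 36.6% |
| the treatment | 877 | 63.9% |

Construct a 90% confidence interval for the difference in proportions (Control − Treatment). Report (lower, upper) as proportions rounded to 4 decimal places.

The two standard errors are √(0.3660×0.6340/501) = 0.02152 and √(0.6390×0.3610/877) = 0.01622.
Because the samples are independent, SE_diff = √(0.02152² + 0.01622²) = 0.02695.
Using z* = 1.645 for 90%, ME = 1.645 × 0.02695 = 0.04433.
p̂₁ − p̂₂ = -0.2730; interval -0.2730 ± 0.04433 gives (-0.3173, -0.2287).

(-0.3173, -0.2287)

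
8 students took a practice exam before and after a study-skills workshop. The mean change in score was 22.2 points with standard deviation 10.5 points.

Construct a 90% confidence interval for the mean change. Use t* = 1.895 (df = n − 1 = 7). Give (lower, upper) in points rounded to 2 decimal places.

(15.17, 29.23)

Paired design: SE = s_d/√n = 10.5/√8 = 3.7123.
t* = 1.895; margin of error = 1.895 × 3.7123 = 7.0348.
22.2 ± 7.0348 → (15.17, 29.23).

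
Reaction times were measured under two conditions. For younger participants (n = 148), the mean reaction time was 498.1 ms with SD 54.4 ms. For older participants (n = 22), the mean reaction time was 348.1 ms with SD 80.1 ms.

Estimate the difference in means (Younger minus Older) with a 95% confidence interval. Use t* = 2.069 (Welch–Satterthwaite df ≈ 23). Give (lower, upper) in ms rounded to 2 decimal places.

(113.48, 186.52)

Standard errors of each mean: 54.4/√148 = 4.4717 and 80.1/√22 = 17.0774.
SE(x̄₁ − x̄₂) = √(4.4717² + 17.0774²) = 17.6531 for independent samples with unequal variances.
With t* = 2.069, the margin is 2.069 × 17.6531 = 36.5243.
x̄₁ − x̄₂ = 498.1 − 348.1 = 150.0000; the interval is 150.0000 ± 36.5243 = (113.48, 186.52).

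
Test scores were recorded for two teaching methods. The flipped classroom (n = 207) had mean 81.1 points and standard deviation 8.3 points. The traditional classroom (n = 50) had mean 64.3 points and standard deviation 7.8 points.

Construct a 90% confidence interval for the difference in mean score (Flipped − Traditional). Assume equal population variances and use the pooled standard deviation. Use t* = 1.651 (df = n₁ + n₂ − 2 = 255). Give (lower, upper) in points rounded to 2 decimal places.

Pooled variance s_p² = [206·8.3² + 49·7.8²] / (207+50−2) = 67.3431, so s_p = 8.2063.
SE_diff = s_p·√(1/n₁ + 1/n₂) = 8.2063·√(1/207 + 1/50) = 1.2931.
t* = 1.651; margin = 1.651 × 1.2931 = 2.1349.
Difference = 81.1 − 64.3 = 16.8000.
16.8000 ± 2.1349 → (14.67, 18.93).

(14.67, 18.93)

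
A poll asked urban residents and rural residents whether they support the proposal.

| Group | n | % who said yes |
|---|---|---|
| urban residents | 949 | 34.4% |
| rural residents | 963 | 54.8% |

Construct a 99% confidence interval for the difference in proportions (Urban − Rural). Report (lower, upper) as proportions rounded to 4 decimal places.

(-0.2613, -0.1467)

SE₁ = √(p̂₁(1−p̂₁)/n₁) = √(0.3440·0.6560/949) = 0.01542; SE₂ = √(0.5480·0.4520/963) = 0.01604.
Independent samples: SE of the difference = √(SE₁² + SE₂²) = √(0.0002377764 + 0.0002572816) = 0.02225.
z* for 99% confidence is 2.576, so the margin of error is 2.576 × 0.02225 = 0.05732.
Point estimate p̂₁ − p̂₂ = 0.3440 − 0.5480 = -0.2040.
-0.2040 ± 0.05732 → (-0.2613, -0.1467).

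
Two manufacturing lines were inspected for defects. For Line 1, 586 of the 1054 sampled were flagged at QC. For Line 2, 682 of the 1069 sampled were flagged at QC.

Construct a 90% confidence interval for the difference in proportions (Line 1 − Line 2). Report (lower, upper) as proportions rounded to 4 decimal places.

First, p̂₁ = 586/1054 = 0.5560; p̂₂ = 682/1069 = 0.6380.
The two standard errors are √(0.5560×0.4440/1054) = 0.01530 and √(0.6380×0.3620/1069) = 0.01470.
Because the samples are independent, SE_diff = √(0.01530² + 0.01470²) = 0.02122.
Using z* = 1.645 for 90%, ME = 1.645 × 0.02122 = 0.03491.
p̂₁ − p̂₂ = -0.0820; interval -0.0820 ± 0.03491 gives (-0.1169, -0.0471).

(-0.1169, -0.0471)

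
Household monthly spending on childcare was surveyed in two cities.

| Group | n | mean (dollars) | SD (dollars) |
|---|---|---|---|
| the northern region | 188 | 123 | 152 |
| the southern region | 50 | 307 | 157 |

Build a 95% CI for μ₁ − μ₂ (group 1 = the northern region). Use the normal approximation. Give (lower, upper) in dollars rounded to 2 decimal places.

Standard errors of each mean: 152/√188 = 11.0857 and 157/√50 = 22.2032.
SE(x̄₁ − x̄₂) = √(11.0857² + 22.2032²) = 24.8168 for independent samples with unequal variances.
With z* = 1.960, the margin is 1.960 × 24.8168 = 48.6409.
x̄₁ − x̄₂ = 123 − 307 = -184.0000; the interval is -184.0000 ± 48.6409 = (-232.64, -135.36).

(-232.64, -135.36)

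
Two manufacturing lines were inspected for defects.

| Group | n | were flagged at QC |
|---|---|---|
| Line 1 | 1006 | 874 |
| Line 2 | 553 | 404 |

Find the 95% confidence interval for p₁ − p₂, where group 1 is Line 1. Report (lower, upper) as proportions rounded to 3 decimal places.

(0.096, 0.181)

Sample proportions: 874/1006 = 0.8688, 404/553 = 0.7306.
Each SE is √(p̂(1−p̂)/n): √(0.8688·0.1312/1006) = 0.01064 and √(0.7306·0.2694/553) = 0.01887.
SE(p̂₁ − p̂₂) = √(SE₁² + SE₂²) = √(0.0001132096 + 0.0003560769) = 0.02166, since the two samples are independent.
At 95% confidence z* = 1.960; margin = 1.960 × 0.02166 = 0.04245.
The difference is 0.8688 − 0.7306 = 0.1382, so the interval is 0.1382 ± 0.04245 = (0.096, 0.181).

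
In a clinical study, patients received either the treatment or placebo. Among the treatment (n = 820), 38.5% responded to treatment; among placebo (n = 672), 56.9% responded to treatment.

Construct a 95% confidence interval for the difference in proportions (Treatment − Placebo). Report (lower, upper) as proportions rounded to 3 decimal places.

The two standard errors are √(0.3850×0.6150/820) = 0.01699 and √(0.5690×0.4310/672) = 0.01910.
Because the samples are independent, SE_diff = √(0.01699² + 0.01910²) = 0.02556.
Using z* = 1.960 for 95%, ME = 1.960 × 0.02556 = 0.05010.
p̂₁ − p̂₂ = -0.1840; interval -0.1840 ± 0.05010 gives (-0.234, -0.134).

(-0.234, -0.134)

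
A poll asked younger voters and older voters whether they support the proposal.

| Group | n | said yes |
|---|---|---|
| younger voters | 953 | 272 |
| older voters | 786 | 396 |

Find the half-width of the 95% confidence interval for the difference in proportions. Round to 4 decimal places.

0.0452

Sample proportions: 272/953 = 0.2854, 396/786 = 0.5038.
Each SE is √(p̂(1−p̂)/n): √(0.2854·0.7146/953) = 0.01463 and √(0.5038·0.4962/786) = 0.01783.
SE(p̂₁ − p̂₂) = √(SE₁² + SE₂²) = √(0.0002140369 + 0.0003179089) = 0.02306, since the two samples are independent.
At 95% confidence z* = 1.960; margin = 1.960 × 0.02306 = 0.04520.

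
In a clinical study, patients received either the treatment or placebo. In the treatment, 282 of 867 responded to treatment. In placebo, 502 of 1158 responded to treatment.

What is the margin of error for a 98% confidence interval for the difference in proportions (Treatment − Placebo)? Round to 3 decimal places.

p̂₁ = 282/867 = 0.3253 and p̂₂ = 502/1158 = 0.4335.
SE₁ = √(p̂₁(1−p̂₁)/n₁) = √(0.3253·0.6747/867) = 0.01591; SE₂ = √(0.4335·0.5665/1158) = 0.01456.
Independent samples: SE of the difference = √(SE₁² + SE₂²) = √(0.0002531281 + 0.0002119936) = 0.02157.
z* for 98% confidence is 2.326, so the margin of error is 2.326 × 0.02157 = 0.05017.

0.050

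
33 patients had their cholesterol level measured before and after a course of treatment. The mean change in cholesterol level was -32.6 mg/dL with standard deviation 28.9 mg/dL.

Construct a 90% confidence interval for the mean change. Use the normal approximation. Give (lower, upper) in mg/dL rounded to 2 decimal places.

(-40.88, -24.32)

Paired design: SE = s_d/√n = 28.9/√33 = 5.0308.
z* = 1.645; margin of error = 1.645 × 5.0308 = 8.2757.
-32.6 ± 8.2757 → (-40.88, -24.32).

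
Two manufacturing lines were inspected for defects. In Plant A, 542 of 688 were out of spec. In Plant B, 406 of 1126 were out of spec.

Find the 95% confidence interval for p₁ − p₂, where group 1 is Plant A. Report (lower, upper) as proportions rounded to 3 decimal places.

p̂₁ = 542/688 = 0.7878 and p̂₂ = 406/1126 = 0.3606.
SE₁ = √(p̂₁(1−p̂₁)/n₁) = √(0.7878·0.2122/688) = 0.01559; SE₂ = √(0.3606·0.6394/1126) = 0.01431.
Independent samples: SE of the difference = √(SE₁² + SE₂²) = √(0.0002430481 + 0.0002047761) = 0.02116.
z* for 95% confidence is 1.960, so the margin of error is 1.960 × 0.02116 = 0.04147.
Point estimate p̂₁ − p̂₂ = 0.7878 − 0.3606 = 0.4272.
0.4272 ± 0.04147 → (0.386, 0.469).

(0.386, 0.469)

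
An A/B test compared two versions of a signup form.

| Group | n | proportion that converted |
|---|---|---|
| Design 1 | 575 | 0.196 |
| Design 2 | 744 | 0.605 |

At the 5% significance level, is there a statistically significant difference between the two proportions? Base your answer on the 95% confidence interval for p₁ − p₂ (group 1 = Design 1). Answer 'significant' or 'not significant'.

significant

The two standard errors are √(0.1960×0.8040/575) = 0.01655 and √(0.6050×0.3950/744) = 0.01792.
Because the samples are independent, SE_diff = √(0.01655² + 0.01792²) = 0.02439.
Using z* = 1.960 for 95%, ME = 1.960 × 0.02439 = 0.04780.
p̂₁ − p̂₂ = -0.4090; interval -0.4090 ± 0.04780 gives (-0.45680, -0.36120).
The interval (-0.45680, -0.36120) does not contain 0, so the difference is significant.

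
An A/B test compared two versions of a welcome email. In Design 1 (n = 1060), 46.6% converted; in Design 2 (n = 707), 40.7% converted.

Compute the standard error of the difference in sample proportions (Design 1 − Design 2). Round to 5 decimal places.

0.02400

SE₁ = √(p̂₁(1−p̂₁)/n₁) = √(0.4660·0.5340/1060) = 0.01532; SE₂ = √(0.4070·0.5930/707) = 0.01848.
Independent samples: SE of the difference = √(SE₁² + SE₂²) = √(0.0002347024 + 0.0003415104) = 0.02400.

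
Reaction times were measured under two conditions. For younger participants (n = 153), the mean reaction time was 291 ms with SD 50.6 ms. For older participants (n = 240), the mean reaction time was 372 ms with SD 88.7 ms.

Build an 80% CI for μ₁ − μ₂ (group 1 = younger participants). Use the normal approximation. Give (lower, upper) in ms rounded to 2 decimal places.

(-90.02, -71.98)

Per-group SEs: s₁/√n₁ = 50.6/√153 = 4.0908, s₂/√n₂ = 88.7/√240 = 5.7256.
Unpooled SE of the difference: √(16.73464464 + 32.78249536) = 7.0368.
Margin of error = z* · SE = 1.282 × 7.0368 = 9.0212.
x̄₁ − x̄₂ = 291 − 372 = -81.0000.
CI: -81.0000 ± 9.0212 = (-90.02, -71.98).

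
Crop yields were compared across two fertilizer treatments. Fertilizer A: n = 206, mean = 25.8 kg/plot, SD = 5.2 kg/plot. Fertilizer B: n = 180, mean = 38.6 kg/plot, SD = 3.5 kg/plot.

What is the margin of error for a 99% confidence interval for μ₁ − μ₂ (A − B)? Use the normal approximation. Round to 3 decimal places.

SE₁ = s₁/√n₁ = 5.2/√206 = 0.3623; SE₂ = 3.5/√180 = 0.2609.
Independent samples, unequal variances: SE_diff = √(SE₁² + SE₂²) = √(0.13126129 + 0.06806881) = 0.4465.
z* = 2.576, so margin of error = 2.576 × 0.4465 = 1.1502.

1.150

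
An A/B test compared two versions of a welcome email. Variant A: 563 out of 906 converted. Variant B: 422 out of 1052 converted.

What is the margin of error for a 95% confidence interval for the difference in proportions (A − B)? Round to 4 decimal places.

Sample proportions: 563/906 = 0.6214, 422/1052 = 0.4011.
Each SE is √(p̂(1−p̂)/n): √(0.6214·0.3786/906) = 0.01611 and √(0.4011·0.5989/1052) = 0.01511.
SE(p̂₁ − p̂₂) = √(SE₁² + SE₂²) = √(0.0002595321 + 0.0002283121) = 0.02209, since the two samples are independent.
At 95% confidence z* = 1.960; margin = 1.960 × 0.02209 = 0.04330.

0.0433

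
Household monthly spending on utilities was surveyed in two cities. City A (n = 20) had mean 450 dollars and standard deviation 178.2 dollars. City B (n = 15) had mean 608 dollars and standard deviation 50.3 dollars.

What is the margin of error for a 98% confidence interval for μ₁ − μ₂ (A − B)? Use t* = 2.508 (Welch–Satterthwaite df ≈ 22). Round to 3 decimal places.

105.110

Standard errors of each mean: 178.2/√20 = 39.8467 and 50.3/√15 = 12.9874.
SE(x̄₁ − x̄₂) = √(39.8467² + 12.9874²) = 41.9098 for independent samples with unequal variances.
With t* = 2.508, the margin is 2.508 × 41.9098 = 105.1098.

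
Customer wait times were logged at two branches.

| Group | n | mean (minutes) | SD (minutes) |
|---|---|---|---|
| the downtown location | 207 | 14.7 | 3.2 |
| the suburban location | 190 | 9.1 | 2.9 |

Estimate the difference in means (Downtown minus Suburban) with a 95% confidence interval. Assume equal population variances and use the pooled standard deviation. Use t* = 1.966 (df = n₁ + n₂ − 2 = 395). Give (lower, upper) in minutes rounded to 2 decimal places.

Pooled variance s_p² = [206·3.2² + 189·2.9²] / (207+190−2) = 9.3644, so s_p = 3.0601.
SE_diff = s_p·√(1/n₁ + 1/n₂) = 3.0601·√(1/207 + 1/190) = 0.3074.
t* = 1.966; margin = 1.966 × 0.3074 = 0.6043.
Difference = 14.7 − 9.1 = 5.6000.
5.6000 ± 0.6043 → (5.00, 6.20).

(5.00, 6.20)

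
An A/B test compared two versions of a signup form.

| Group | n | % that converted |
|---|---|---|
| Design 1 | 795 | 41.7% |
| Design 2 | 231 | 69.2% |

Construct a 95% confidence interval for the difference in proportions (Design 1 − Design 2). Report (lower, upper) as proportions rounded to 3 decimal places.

(-0.344, -0.206)

The two standard errors are √(0.4170×0.5830/795) = 0.01749 and √(0.6920×0.3080/231) = 0.03038.
Because the samples are independent, SE_diff = √(0.01749² + 0.03038²) = 0.03505.
Using z* = 1.960 for 95%, ME = 1.960 × 0.03505 = 0.06870.
p̂₁ − p̂₂ = -0.2750; interval -0.2750 ± 0.06870 gives (-0.344, -0.206).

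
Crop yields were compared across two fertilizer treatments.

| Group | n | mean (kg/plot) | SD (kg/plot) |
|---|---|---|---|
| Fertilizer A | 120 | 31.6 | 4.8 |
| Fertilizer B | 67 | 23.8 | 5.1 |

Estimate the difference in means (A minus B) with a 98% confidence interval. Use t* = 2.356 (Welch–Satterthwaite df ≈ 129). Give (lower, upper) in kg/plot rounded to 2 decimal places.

(6.01, 9.59)

SE₁ = s₁/√n₁ = 4.8/√120 = 0.4382; SE₂ = 5.1/√67 = 0.6231.
Independent samples, unequal variances: SE_diff = √(SE₁² + SE₂²) = √(0.19201924 + 0.38825361) = 0.7618.
t* = 2.356, so margin of error = 2.356 × 0.7618 = 1.7948.
Difference in means = 31.6 − 23.8 = 7.8000.
7.8000 ± 1.7948 → (6.01, 9.59).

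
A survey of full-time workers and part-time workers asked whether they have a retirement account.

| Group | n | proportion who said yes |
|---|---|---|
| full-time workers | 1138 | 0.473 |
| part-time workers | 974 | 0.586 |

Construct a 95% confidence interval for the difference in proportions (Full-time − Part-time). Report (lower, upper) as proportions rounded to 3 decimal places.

(-0.155, -0.071)

Each SE is √(p̂(1−p̂)/n): √(0.4730·0.5270/1138) = 0.01480 and √(0.5860·0.4140/974) = 0.01578.
SE(p̂₁ − p̂₂) = √(SE₁² + SE₂²) = √(0.00021904 + 0.0002490084) = 0.02163, since the two samples are independent.
At 95% confidence z* = 1.960; margin = 1.960 × 0.02163 = 0.04239.
The difference is 0.4730 − 0.5860 = -0.1130, so the interval is -0.1130 ± 0.04239 = (-0.155, -0.071).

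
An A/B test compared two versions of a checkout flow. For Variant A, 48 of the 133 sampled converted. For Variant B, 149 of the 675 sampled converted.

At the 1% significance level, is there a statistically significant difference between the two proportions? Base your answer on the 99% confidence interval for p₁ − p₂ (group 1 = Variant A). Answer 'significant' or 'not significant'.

significant

Sample proportions: 48/133 = 0.3609, 149/675 = 0.2207.
Each SE is √(p̂(1−p̂)/n): √(0.3609·0.6391/133) = 0.04164 and √(0.2207·0.7793/675) = 0.01596.
SE(p̂₁ − p̂₂) = √(SE₁² + SE₂²) = √(0.0017338896 + 0.0002547216) = 0.04459, since the two samples are independent.
At 99% confidence z* = 2.576; margin = 2.576 × 0.04459 = 0.11486.
The difference is 0.3609 − 0.2207 = 0.1402, so the interval is 0.1402 ± 0.11486 = (0.02534, 0.25506).
The interval (0.02534, 0.25506) does not contain 0, so the difference is significant.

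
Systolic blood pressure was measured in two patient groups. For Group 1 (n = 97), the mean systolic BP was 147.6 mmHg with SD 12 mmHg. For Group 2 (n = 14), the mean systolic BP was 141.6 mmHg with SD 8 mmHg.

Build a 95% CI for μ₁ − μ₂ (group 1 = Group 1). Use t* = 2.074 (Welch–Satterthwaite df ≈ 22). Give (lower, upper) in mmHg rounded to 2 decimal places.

(0.90, 11.10)

Standard errors of each mean: 12/√97 = 1.2184 and 8/√14 = 2.1381.
SE(x̄₁ − x̄₂) = √(1.2184² + 2.1381²) = 2.4609 for independent samples with unequal variances.
With t* = 2.074, the margin is 2.074 × 2.4609 = 5.1039.
x̄₁ − x̄₂ = 147.6 − 141.6 = 6.0000; the interval is 6.0000 ± 5.1039 = (0.90, 11.10).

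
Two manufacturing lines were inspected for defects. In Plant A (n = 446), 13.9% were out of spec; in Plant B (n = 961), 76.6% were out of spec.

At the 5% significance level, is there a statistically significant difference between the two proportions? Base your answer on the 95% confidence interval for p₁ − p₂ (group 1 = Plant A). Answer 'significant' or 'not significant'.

The two standard errors are √(0.1390×0.8610/446) = 0.01638 and √(0.7660×0.2340/961) = 0.01366.
Because the samples are independent, SE_diff = √(0.01638² + 0.01366²) = 0.02133.
Using z* = 1.960 for 95%, ME = 1.960 × 0.02133 = 0.04181.
p̂₁ − p̂₂ = -0.6270; interval -0.6270 ± 0.04181 gives (-0.66881, -0.58519).
The interval (-0.66881, -0.58519) does not contain 0, so the difference is significant.

significant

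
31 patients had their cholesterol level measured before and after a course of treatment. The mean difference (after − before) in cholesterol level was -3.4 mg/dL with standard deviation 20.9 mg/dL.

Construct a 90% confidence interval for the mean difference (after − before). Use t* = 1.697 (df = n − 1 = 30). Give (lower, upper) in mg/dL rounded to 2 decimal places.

This is a matched-pairs design, so SE = s_d/√n = 20.9/√31 = 3.7538.
Margin = 1.697 × 3.7538 = 6.3702; the interval is -3.4 ± 6.3702 = (-9.77, 2.97).

(-9.77, 2.97)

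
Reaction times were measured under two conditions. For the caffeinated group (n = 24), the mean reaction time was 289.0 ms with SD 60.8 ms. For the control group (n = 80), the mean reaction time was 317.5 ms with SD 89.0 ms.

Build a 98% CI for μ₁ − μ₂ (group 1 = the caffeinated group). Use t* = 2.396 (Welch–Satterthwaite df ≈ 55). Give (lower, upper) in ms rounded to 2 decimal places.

(-66.61, 9.61)

Per-group SEs: s₁/√n₁ = 60.8/√24 = 12.4107, s₂/√n₂ = 89.0/√80 = 9.9505.
Unpooled SE of the difference: √(154.02547449 + 99.01245025) = 15.9072.
Margin of error = t* · SE = 2.396 × 15.9072 = 38.1137.
x̄₁ − x̄₂ = 289.0 − 317.5 = -28.5000.
CI: -28.5000 ± 38.1137 = (-66.61, 9.61).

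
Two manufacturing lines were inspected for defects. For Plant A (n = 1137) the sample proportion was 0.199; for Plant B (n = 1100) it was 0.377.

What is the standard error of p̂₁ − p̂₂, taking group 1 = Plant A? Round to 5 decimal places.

Each SE is √(p̂(1−p̂)/n): √(0.1990·0.8010/1137) = 0.01184 and √(0.3770·0.6230/1100) = 0.01461.
SE(p̂₁ − p̂₂) = √(SE₁² + SE₂²) = √(0.0001401856 + 0.0002134521) = 0.01881, since the two samples are independent.

0.01881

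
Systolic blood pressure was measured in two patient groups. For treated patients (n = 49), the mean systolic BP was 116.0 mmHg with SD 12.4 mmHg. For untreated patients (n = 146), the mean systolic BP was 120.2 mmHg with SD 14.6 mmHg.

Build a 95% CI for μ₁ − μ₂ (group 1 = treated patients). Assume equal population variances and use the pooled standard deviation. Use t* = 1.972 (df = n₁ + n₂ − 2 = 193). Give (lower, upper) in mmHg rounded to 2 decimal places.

(-8.79, 0.39)

Pooled variance s_p² = [48·12.4² + 145·14.6²] / (49+146−2) = 198.3869, so s_p = 14.0850.
SE_diff = s_p·√(1/n₁ + 1/n₂) = 14.0850·√(1/49 + 1/146) = 2.3254.
t* = 1.972; margin = 1.972 × 2.3254 = 4.5857.
Difference = 116.0 − 120.2 = -4.2000.
-4.2000 ± 4.5857 → (-8.79, 0.39).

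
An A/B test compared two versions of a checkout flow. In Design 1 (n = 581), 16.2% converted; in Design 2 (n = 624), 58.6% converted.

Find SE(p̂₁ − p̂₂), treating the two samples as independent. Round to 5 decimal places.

SE₁ = √(p̂₁(1−p̂₁)/n₁) = √(0.1620·0.8380/581) = 0.01529; SE₂ = √(0.5860·0.4140/624) = 0.01972.
Independent samples: SE of the difference = √(SE₁² + SE₂²) = √(0.0002337841 + 0.0003888784) = 0.02495.

0.02495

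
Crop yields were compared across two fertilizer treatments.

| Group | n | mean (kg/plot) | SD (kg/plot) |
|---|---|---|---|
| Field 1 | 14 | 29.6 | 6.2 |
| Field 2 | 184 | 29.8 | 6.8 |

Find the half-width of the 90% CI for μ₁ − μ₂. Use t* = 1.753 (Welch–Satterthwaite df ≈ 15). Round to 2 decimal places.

SE₁ = s₁/√n₁ = 6.2/√14 = 1.6570; SE₂ = 6.8/√184 = 0.5013.
Independent samples, unequal variances: SE_diff = √(SE₁² + SE₂²) = √(2.745649 + 0.25130169) = 1.7312.
t* = 1.753, so margin of error = 1.753 × 1.7312 = 3.0348.

3.03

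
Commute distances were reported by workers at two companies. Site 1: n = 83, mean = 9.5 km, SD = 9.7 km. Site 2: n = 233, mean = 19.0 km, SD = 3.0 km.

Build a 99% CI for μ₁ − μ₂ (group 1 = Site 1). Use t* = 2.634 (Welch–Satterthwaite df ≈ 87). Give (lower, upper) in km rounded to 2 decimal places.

(-12.35, -6.65)

SE₁ = s₁/√n₁ = 9.7/√83 = 1.0647; SE₂ = 3.0/√233 = 0.1965.
Independent samples, unequal variances: SE_diff = √(SE₁² + SE₂²) = √(1.13358609 + 0.03861225) = 1.0827.
t* = 2.634, so margin of error = 2.634 × 1.0827 = 2.8518.
Difference in means = 9.5 − 19.0 = -9.5000.
-9.5000 ± 2.8518 → (-12.35, -6.65).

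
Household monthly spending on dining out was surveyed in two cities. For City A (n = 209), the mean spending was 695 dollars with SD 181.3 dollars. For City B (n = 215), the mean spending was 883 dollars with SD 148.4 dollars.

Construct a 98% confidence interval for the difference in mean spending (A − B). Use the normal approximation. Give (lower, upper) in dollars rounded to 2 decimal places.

SE₁ = s₁/√n₁ = 181.3/√209 = 12.5408; SE₂ = 148.4/√215 = 10.1208.
Independent samples, unequal variances: SE_diff = √(SE₁² + SE₂²) = √(157.27166464 + 102.43059264) = 16.1153.
z* = 2.326, so margin of error = 2.326 × 16.1153 = 37.4842.
Difference in means = 695 − 883 = -188.0000.
-188.0000 ± 37.4842 → (-225.48, -150.52).

(-225.48, -150.52)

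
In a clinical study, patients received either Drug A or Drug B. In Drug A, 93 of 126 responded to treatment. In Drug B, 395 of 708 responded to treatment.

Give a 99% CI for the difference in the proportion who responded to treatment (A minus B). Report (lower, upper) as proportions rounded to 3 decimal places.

(0.068, 0.292)

Sample proportions: 93/126 = 0.7381, 395/708 = 0.5579.
Each SE is √(p̂(1−p̂)/n): √(0.7381·0.2619/126) = 0.03917 and √(0.5579·0.4421/708) = 0.01866.
SE(p̂₁ − p̂₂) = √(SE₁² + SE₂²) = √(0.0015342889 + 0.0003481956) = 0.04339, since the two samples are independent.
At 99% confidence z* = 2.576; margin = 2.576 × 0.04339 = 0.11177.
The difference is 0.7381 − 0.5579 = 0.1802, so the interval is 0.1802 ± 0.11177 = (0.068, 0.292).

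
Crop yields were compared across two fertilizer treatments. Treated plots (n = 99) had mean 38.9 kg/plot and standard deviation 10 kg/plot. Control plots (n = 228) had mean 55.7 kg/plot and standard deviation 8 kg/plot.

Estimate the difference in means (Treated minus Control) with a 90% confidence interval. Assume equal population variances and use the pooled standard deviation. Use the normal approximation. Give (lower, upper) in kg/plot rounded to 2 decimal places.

(-18.51, -15.09)

Pooled variance s_p² = [98·10² + 227·8²] / (99+228−2) = 74.8554, so s_p = 8.6519.
SE_diff = s_p·√(1/n₁ + 1/n₂) = 8.6519·√(1/99 + 1/228) = 1.0414.
z* = 1.645; margin = 1.645 × 1.0414 = 1.7131.
Difference = 38.9 − 55.7 = -16.8000.
-16.8000 ± 1.7131 → (-18.51, -15.09).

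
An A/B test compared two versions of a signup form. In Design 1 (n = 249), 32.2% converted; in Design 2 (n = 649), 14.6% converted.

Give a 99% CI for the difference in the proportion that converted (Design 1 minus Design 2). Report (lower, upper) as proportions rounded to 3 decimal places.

(0.092, 0.260)

The two standard errors are √(0.3220×0.6780/249) = 0.02961 and √(0.1460×0.8540/649) = 0.01386.
Because the samples are independent, SE_diff = √(0.02961² + 0.01386²) = 0.03269.
Using z* = 2.576 for 99%, ME = 2.576 × 0.03269 = 0.08421.
p̂₁ − p̂₂ = 0.1760; interval 0.1760 ± 0.08421 gives (0.092, 0.260).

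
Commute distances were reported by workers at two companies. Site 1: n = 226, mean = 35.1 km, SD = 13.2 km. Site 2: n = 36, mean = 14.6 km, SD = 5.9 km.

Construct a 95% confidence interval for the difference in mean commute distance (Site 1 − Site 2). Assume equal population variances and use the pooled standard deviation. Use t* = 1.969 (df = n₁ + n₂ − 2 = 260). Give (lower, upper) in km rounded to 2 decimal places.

s_p = √[((n₁−1)s₁² + (n₂−1)s₂²)/(n₁+n₂−2)] = √[(225·13.2² + 35·5.9²)/260] = 12.4688.
SE = 12.4688·√(1/226 + 1/36) = 2.2375.
With t* = 1.969, margin = 1.969 × 2.2375 = 4.4056.
x̄₁ − x̄₂ = 35.1 − 14.6 = 20.5000; interval 20.5000 ± 4.4056 = (16.09, 24.91).

(16.09, 24.91)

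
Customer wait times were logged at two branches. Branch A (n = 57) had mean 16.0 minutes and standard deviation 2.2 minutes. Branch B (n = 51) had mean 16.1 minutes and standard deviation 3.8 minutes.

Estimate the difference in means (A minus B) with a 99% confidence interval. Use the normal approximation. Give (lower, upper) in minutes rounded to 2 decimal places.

SE₁ = s₁/√n₁ = 2.2/√57 = 0.2914; SE₂ = 3.8/√51 = 0.5321.
Independent samples, unequal variances: SE_diff = √(SE₁² + SE₂²) = √(0.08491396 + 0.28313041) = 0.6067.
z* = 2.576, so margin of error = 2.576 × 0.6067 = 1.5629.
Difference in means = 16.0 − 16.1 = -0.1000.
-0.1000 ± 1.5629 → (-1.66, 1.46).

(-1.66, 1.46)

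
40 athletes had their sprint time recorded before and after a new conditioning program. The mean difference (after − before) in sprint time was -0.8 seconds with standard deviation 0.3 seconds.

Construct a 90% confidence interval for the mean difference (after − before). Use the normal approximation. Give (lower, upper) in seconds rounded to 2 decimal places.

(-0.88, -0.72)

This is a matched-pairs design, so SE = s_d/√n = 0.3/√40 = 0.0474.
Margin = 1.645 × 0.0474 = 0.0780; the interval is -0.8 ± 0.0780 = (-0.88, -0.72).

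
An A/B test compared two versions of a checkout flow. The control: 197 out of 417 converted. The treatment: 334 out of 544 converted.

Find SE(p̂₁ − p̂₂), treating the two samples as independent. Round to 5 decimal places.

0.03215

First, p̂₁ = 197/417 = 0.4724; p̂₂ = 334/544 = 0.6140.
The two standard errors are √(0.4724×0.5276/417) = 0.02445 and √(0.6140×0.3860/544) = 0.02087.
Because the samples are independent, SE_diff = √(0.02445² + 0.02087²) = 0.03215.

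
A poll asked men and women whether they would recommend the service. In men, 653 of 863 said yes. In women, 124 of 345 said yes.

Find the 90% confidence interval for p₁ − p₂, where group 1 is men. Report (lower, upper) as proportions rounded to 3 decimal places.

(0.348, 0.446)

p̂₁ = 653/863 = 0.7567 and p̂₂ = 124/345 = 0.3594.
SE₁ = √(p̂₁(1−p̂₁)/n₁) = √(0.7567·0.2433/863) = 0.01461; SE₂ = √(0.3594·0.6406/345) = 0.02583.
Independent samples: SE of the difference = √(SE₁² + SE₂²) = √(0.0002134521 + 0.0006671889) = 0.02968.
z* for 90% confidence is 1.645, so the margin of error is 1.645 × 0.02968 = 0.04882.
Point estimate p̂₁ − p̂₂ = 0.7567 − 0.3594 = 0.3973.
0.3973 ± 0.04882 → (0.348, 0.446).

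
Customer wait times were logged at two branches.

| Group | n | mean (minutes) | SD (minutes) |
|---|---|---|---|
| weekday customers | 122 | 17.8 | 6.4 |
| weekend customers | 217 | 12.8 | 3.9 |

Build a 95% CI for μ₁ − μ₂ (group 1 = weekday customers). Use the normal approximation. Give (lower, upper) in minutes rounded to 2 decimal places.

SE₁ = s₁/√n₁ = 6.4/√122 = 0.5794; SE₂ = 3.9/√217 = 0.2647.
Independent samples, unequal variances: SE_diff = √(SE₁² + SE₂²) = √(0.33570436 + 0.07006609) = 0.6370.
z* = 1.960, so margin of error = 1.960 × 0.6370 = 1.2485.
Difference in means = 17.8 − 12.8 = 5.0000.
5.0000 ± 1.2485 → (3.75, 6.25).

(3.75, 6.25)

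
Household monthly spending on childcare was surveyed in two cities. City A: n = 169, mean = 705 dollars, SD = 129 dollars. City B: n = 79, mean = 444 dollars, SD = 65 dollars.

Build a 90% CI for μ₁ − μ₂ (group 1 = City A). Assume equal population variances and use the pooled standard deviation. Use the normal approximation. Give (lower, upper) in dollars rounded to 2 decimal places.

Pooled variance s_p² = [168·129² + 78·65²] / (169+79−2) = 12704.2195, so s_p = 112.7130.
SE_diff = s_p·√(1/n₁ + 1/n₂) = 112.7130·√(1/169 + 1/79) = 15.3618.
z* = 1.645; margin = 1.645 × 15.3618 = 25.2702.
Difference = 705 − 444 = 261.0000.
261.0000 ± 25.2702 → (235.73, 286.27).

(235.73, 286.27)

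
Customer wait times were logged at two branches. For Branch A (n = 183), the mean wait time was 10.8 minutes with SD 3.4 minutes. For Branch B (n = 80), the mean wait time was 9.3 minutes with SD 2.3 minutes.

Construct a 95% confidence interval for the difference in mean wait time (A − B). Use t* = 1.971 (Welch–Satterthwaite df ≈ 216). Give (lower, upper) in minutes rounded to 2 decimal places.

SE₁ = s₁/√n₁ = 3.4/√183 = 0.2513; SE₂ = 2.3/√80 = 0.2571.
Independent samples, unequal variances: SE_diff = √(SE₁² + SE₂²) = √(0.06315169 + 0.06610041) = 0.3595.
t* = 1.971, so margin of error = 1.971 × 0.3595 = 0.7086.
Difference in means = 10.8 − 9.3 = 1.5000.
1.5000 ± 0.7086 → (0.79, 2.21).

(0.79, 2.21)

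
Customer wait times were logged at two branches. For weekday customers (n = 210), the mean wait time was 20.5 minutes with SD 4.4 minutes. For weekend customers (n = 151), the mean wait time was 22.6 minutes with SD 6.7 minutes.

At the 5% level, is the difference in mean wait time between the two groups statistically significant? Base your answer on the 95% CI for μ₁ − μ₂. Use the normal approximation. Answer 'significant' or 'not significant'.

Per-group SEs: s₁/√n₁ = 4.4/√210 = 0.3036, s₂/√n₂ = 6.7/√151 = 0.5452.
Unpooled SE of the difference: √(0.09217296 + 0.29724304) = 0.6240.
Margin of error = z* · SE = 1.960 × 0.6240 = 1.2230.
x̄₁ − x̄₂ = 20.5 − 22.6 = -2.1000.
CI: -2.1000 ± 1.2230 = (-3.3230, -0.8770).
The interval (-3.3230, -0.8770) does not contain 0, so the difference is significant.

significant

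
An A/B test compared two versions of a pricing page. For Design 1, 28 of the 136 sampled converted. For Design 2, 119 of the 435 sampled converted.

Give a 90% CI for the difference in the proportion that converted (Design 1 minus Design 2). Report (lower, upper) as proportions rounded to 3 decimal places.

(-0.135, -0.001)

p̂₁ = 28/136 = 0.2059 and p̂₂ = 119/435 = 0.2736.
SE₁ = √(p̂₁(1−p̂₁)/n₁) = √(0.2059·0.7941/136) = 0.03467; SE₂ = √(0.2736·0.7264/435) = 0.02137.
Independent samples: SE of the difference = √(SE₁² + SE₂²) = √(0.0012020089 + 0.0004566769) = 0.04073.
z* for 90% confidence is 1.645, so the margin of error is 1.645 × 0.04073 = 0.06700.
Point estimate p̂₁ − p̂₂ = 0.2059 − 0.2736 = -0.0677.
-0.0677 ± 0.06700 → (-0.135, -0.001).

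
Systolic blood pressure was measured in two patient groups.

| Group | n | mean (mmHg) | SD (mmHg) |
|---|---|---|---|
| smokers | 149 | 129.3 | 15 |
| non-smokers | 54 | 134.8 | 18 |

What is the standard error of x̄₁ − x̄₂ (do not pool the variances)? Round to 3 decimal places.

2.740

Per-group SEs: s₁/√n₁ = 15/√149 = 1.2288, s₂/√n₂ = 18/√54 = 2.4495.
Unpooled SE of the difference: √(1.50994944 + 6.00005025) = 2.7404.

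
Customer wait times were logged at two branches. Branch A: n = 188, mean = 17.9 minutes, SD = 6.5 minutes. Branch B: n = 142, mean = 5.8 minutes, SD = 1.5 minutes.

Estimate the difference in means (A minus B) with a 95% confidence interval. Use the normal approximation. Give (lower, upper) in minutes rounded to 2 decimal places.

SE₁ = s₁/√n₁ = 6.5/√188 = 0.4741; SE₂ = 1.5/√142 = 0.1259.
Independent samples, unequal variances: SE_diff = √(SE₁² + SE₂²) = √(0.22477081 + 0.01585081) = 0.4905.
z* = 1.960, so margin of error = 1.960 × 0.4905 = 0.9614.
Difference in means = 17.9 − 5.8 = 12.1000.
12.1000 ± 0.9614 → (11.14, 13.06).

(11.14, 13.06)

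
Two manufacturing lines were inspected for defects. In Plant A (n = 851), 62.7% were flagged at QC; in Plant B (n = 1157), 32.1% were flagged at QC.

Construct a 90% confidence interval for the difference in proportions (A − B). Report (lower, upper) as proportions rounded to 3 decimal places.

The two standard errors are √(0.6270×0.3730/851) = 0.01658 and √(0.3210×0.6790/1157) = 0.01373.
Because the samples are independent, SE_diff = √(0.01658² + 0.01373²) = 0.02153.
Using z* = 1.645 for 90%, ME = 1.645 × 0.02153 = 0.03542.
p̂₁ − p̂₂ = 0.3060; interval 0.3060 ± 0.03542 gives (0.271, 0.341).

(0.271, 0.341)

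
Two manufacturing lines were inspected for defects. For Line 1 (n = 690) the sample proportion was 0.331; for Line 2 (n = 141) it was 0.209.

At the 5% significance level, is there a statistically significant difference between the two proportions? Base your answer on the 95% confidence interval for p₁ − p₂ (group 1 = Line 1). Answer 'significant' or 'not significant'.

significant

Each SE is √(p̂(1−p̂)/n): √(0.3310·0.6690/690) = 0.01791 and √(0.2090·0.7910/141) = 0.03424.
SE(p̂₁ − p̂₂) = √(SE₁² + SE₂²) = √(0.0003207681 + 0.0011723776) = 0.03864, since the two samples are independent.
At 95% confidence z* = 1.960; margin = 1.960 × 0.03864 = 0.07573.
The difference is 0.3310 − 0.2090 = 0.1220, so the interval is 0.1220 ± 0.07573 = (0.04627, 0.19773).
The interval (0.04627, 0.19773) does not contain 0, so the difference is significant.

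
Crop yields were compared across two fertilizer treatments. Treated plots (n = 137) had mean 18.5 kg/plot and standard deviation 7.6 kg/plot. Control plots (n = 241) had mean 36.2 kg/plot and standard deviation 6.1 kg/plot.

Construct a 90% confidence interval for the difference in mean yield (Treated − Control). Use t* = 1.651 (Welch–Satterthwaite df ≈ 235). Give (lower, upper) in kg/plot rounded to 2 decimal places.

(-18.95, -16.45)

SE₁ = s₁/√n₁ = 7.6/√137 = 0.6493; SE₂ = 6.1/√241 = 0.3929.
Independent samples, unequal variances: SE_diff = √(SE₁² + SE₂²) = √(0.42159049 + 0.15437041) = 0.7589.
t* = 1.651, so margin of error = 1.651 × 0.7589 = 1.2529.
Difference in means = 18.5 − 36.2 = -17.7000.
-17.7000 ± 1.2529 → (-18.95, -16.45).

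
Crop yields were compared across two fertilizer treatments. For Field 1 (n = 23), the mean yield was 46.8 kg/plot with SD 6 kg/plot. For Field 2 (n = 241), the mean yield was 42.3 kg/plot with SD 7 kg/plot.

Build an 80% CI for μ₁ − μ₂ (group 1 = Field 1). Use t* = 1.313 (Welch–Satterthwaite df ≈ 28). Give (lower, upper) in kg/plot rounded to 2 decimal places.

(2.75, 6.25)

Standard errors of each mean: 6/√23 = 1.2511 and 7/√241 = 0.4509.
SE(x̄₁ − x̄₂) = √(1.2511² + 0.4509²) = 1.3299 for independent samples with unequal variances.
With t* = 1.313, the margin is 1.313 × 1.3299 = 1.7462.
x̄₁ − x̄₂ = 46.8 − 42.3 = 4.5000; the interval is 4.5000 ± 1.7462 = (2.75, 6.25).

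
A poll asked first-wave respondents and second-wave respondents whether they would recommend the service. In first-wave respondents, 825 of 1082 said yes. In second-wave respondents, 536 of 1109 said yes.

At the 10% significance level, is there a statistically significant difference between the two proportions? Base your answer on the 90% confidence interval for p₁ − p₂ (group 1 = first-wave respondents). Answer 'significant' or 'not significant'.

significant

First, p̂₁ = 825/1082 = 0.7625; p̂₂ = 536/1109 = 0.4833.
The two standard errors are √(0.7625×0.2375/1082) = 0.01294 and √(0.4833×0.5167/1109) = 0.01501.
Because the samples are independent, SE_diff = √(0.01294² + 0.01501²) = 0.01982.
Using z* = 1.645 for 90%, ME = 1.645 × 0.01982 = 0.03260.
p̂₁ − p̂₂ = 0.2792; interval 0.2792 ± 0.03260 gives (0.24660, 0.31180).
The interval (0.24660, 0.31180) does not contain 0, so the difference is significant.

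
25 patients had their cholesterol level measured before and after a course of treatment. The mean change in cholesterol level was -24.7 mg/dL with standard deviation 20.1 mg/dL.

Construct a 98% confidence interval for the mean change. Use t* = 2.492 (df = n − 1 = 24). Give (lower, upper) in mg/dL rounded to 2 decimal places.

Paired design: SE = s_d/√n = 20.1/√25 = 4.0200.
t* = 2.492; margin of error = 2.492 × 4.0200 = 10.0178.
-24.7 ± 10.0178 → (-34.72, -14.68).

(-34.72, -14.68)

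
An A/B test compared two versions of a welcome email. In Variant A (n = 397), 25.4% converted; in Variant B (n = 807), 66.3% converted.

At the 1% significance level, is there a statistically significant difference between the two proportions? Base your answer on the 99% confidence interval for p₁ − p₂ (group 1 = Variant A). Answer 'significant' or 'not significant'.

SE₁ = √(p̂₁(1−p̂₁)/n₁) = √(0.2540·0.7460/397) = 0.02185; SE₂ = √(0.6630·0.3370/807) = 0.01664.
Independent samples: SE of the difference = √(SE₁² + SE₂²) = √(0.0004774225 + 0.0002768896) = 0.02746.
z* for 99% confidence is 2.576, so the margin of error is 2.576 × 0.02746 = 0.07074.
Point estimate p̂₁ − p̂₂ = 0.2540 − 0.6630 = -0.4090.
-0.4090 ± 0.07074 → (-0.47974, -0.33826).
The interval (-0.47974, -0.33826) does not contain 0, so the difference is significant.

significant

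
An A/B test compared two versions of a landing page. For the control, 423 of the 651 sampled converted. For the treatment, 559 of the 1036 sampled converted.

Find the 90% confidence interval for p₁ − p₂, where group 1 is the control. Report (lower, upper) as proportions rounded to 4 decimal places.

Sample proportions: 423/651 = 0.6498, 559/1036 = 0.5396.
Each SE is √(p̂(1−p̂)/n): √(0.6498·0.3502/651) = 0.01870 and √(0.5396·0.4604/1036) = 0.01549.
SE(p̂₁ − p̂₂) = √(SE₁² + SE₂²) = √(0.00034969 + 0.0002399401) = 0.02428, since the two samples are independent.
At 90% confidence z* = 1.645; margin = 1.645 × 0.02428 = 0.03994.
The difference is 0.6498 − 0.5396 = 0.1102, so the interval is 0.1102 ± 0.03994 = (0.0703, 0.1501).

(0.0703, 0.1501)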